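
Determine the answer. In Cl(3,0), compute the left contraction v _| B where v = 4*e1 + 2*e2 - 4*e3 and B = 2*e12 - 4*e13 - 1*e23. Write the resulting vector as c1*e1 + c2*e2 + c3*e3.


Left contraction v _| B = <vB>_1 (grade-1 part of the geometric product vB).
Using e1_|e12 = e2, e2_|e12 = -e1, e1_|e13 = e3, e3_|e13 = -e1, e2_|e23 = e3, e3_|e23 = -e2:
e1 coeff: -v2*b12 - v3*b13 = -(2)*(2) - (-4)*(-4) = -20
e2 coeff: v1*b12 - v3*b23 = (4)*(2) - (-4)*(-1) = 4
e3 coeff: v1*b13 + v2*b23 = (4)*(-4) + (2)*(-1) = -18
v _| B = -20*e1 + 4*e2 - 18*e3


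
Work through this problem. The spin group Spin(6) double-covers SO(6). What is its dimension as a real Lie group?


Spin(n) double-covers SO(n); both have Lie algebra so(n) of dimension n(n-1)/2.
n = 6
n(n-1) = 6 * 5 = 30
dim Spin(6) = 30/2 = 15


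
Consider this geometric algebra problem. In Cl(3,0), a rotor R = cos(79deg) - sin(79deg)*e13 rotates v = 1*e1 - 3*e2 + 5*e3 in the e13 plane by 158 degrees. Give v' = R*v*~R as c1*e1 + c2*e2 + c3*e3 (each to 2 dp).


Rotor R = cos(79deg) - sin(79deg)*e13
Rotation angle theta = 2 * 79 = 158 degrees in the e13 plane (e1 -> e3).
The component perpendicular to the plane (e2) is invariant: v'_2 = v2 = -3.00
cos(158deg) = -0.9272, sin(158deg) = 0.3746
v'_1 = v1*cos(theta) - v3*sin(theta) = 1*(-0.9272) - 5*0.3746 = -2.80
v'_3 = v1*sin(theta) + v3*cos(theta) = 1*0.3746 + 5*(-0.9272) = -4.26
v' = -2.80*e1 - 3.00*e2 - 4.26*e3


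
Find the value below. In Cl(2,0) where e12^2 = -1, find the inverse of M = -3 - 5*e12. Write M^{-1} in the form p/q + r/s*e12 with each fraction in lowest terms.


M = -3 - 5*e12, where e12^2 = -1.
Since M commutes with its reverse ~M = a - b*e12, M * ~M = a^2 - b^2*e12^2 = a^2 + b^2.
So M^{-1} = ~M / (a^2 + b^2) = (a - b*e12)/(a^2 + b^2).
a^2 + b^2 = 9 + 25 = 34
Scalar part = -3/34 = -3/34
Bivector coeff = 5/34 = 5/34
M^{-1} = -3/34 + 5/34*e12


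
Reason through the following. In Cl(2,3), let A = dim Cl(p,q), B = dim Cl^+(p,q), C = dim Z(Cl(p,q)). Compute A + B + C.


n = 2 + 3 = 5
Total dim = 2^5 = 32
Even subalgebra dim = 2^4 = 16
n is odd, so center dim = 2
Sum = 32 + 16 + 2 = 50


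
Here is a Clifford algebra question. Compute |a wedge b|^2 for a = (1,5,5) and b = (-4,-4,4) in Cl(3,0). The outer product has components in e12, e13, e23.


a wedge b = (a1*b2 - a2*b1)*e12 + (a1*b3 - a3*b1)*e13 + (a2*b3 - a3*b2)*e23
e12 coeff: 1*(-4) - 5*(-4) = -4 - (-20) = 16
e13 coeff: 1*4 - 5*(-4) = 4 - (-20) = 24
e23 coeff: 5*4 - 5*(-4) = 20 - (-20) = 40
|a wedge b|^2 = 16^2 + 24^2 + 40^2
= 256 + 576 + 1600
= 2432


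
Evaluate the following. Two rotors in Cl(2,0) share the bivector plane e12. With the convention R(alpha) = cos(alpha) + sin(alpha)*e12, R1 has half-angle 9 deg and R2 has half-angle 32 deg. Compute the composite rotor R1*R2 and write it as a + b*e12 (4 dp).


Same-plane rotors commute and their half-angles add:
R1*R2 = cos(a1 + a2) + sin(a1 + a2)*e12.
a1 + a2 = 9 + 32 = 41 deg
cos(41 deg) = 0.7547
sin(41 deg) = 0.6561
R1*R2 = 0.7547 + 0.6561*e12


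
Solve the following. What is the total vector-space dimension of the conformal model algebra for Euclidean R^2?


The conformal model of R^2 uses Cl(3,1): the 2 Euclidean generators plus two extra orthogonal generators e+ (e+^2 = +1) and e- (e-^2 = -1), from which the null vectors e0, einf are built.
Number of generators m = 2 + 2 = 4.
dim Cl(p,q) = 2^m = 2^4 = 16


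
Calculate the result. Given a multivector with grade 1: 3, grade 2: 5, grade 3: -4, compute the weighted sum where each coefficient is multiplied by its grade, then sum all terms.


Grade-weighted sum = sum of grade_k * coefficient_k
1*3 = 3
2*5 = 10
3*(-4) = -12
Total = 3 + 10 + (-12) = 1


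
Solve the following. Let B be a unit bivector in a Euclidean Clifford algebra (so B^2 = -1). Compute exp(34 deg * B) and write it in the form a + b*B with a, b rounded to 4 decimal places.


For a unit bivector B with B^2 = -1, the exponential series gives
e^(theta*B) = cos(theta) + sin(theta)*B (the GA analogue of Euler's formula).
theta = 34 degrees = 0.593412 rad
cos(34 deg) = 0.8290
sin(34 deg) = 0.5592
exp(theta*B) = 0.8290 + 0.5592*B


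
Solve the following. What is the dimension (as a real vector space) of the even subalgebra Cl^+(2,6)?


Even subalgebra dimension = 2^(n-1)
n = 2 + 6 = 8
2^(8 - 1) = 2^7 = 128
Verification: sum of C(8,k) for even k = 1 + 28 + 70 + 28 + 1 = 128
Result = 128


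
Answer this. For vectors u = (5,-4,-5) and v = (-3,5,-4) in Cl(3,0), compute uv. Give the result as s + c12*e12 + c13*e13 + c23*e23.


In Cl(3,0): e_i^2 = 1, e_ie_j = -e_je_i for i != j.
Scalar part = u . v = 5*(-3) + (-4)*5 + (-5)*(-4)
= -15 + (-20) + 20 = -15
e12 coeff = 5*5 - (-4)*(-3) = 25 - 12 = 13
e13 coeff = 5*(-4) - (-5)*(-3) = -20 - 15 = -35
e23 coeff = (-4)*(-4) - (-5)*5 = 16 - (-25) = 41
uv = -15 + 13*e12 - 35*e13 + 41*e23


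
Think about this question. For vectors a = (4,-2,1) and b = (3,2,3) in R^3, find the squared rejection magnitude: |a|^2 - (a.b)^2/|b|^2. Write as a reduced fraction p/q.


|a|^2 = 4^2 + (-2)^2 + 1^2 = 21
|b|^2 = 3^2 + 2^2 + 3^2 = 22
a . b = 4*3 + (-2)*2 + 1*3 = 11
(a.b)^2 = 11^2 = 121
|rej|^2 = 21 - 121/22
= (462 - 121)/22
= 341/22
In lowest terms: 31/2


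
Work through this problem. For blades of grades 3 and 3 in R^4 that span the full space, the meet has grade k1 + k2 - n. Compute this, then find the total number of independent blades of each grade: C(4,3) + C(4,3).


Meet grade = grade(A) + grade(B) - n
= 3 + 3 - 4 = 2
C(4,3) = 4
C(4,3) = 4
dim_A + dim_B = 4 + 4 = 8


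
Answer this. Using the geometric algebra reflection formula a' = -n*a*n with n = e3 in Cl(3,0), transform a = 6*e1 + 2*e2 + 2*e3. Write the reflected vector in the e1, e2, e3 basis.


Reflection formula: a' = -n*a*n, with n = e3 (unit vector, n^2 = 1).
For reflection through hyperplane perp to e3:
The component along e3 flips sign, others stay.
a = (6, 2, 2)
a' = (6, 2, -2)
a' = 6*e1 + 2*e2 - 2*e3


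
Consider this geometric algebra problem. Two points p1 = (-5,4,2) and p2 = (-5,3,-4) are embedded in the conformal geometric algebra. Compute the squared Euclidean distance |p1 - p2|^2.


p1 - p2 = (0, 1, 6)
|p1 - p2|^2 = 0^2 + 1^2 + 6^2
= 0 + 1 + 36
= 37


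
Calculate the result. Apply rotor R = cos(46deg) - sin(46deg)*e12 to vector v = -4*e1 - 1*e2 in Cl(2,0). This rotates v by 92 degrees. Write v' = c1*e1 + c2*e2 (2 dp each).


Rotor R = cos(46deg) - sin(46deg)*e12
Rotation angle theta = 2 * 46 = 92 degrees
v' = R*v*~R rotates v by theta.
cos(92deg) = -0.0349, sin(92deg) = 0.9994
v'_1 = -4*cos(92deg) - (-1)*sin(92deg)
= -4*(-0.0349) - (-1)*0.9994
= 1.14
v'_2 = -4*sin(92deg) + (-1)*cos(92deg)
= -4*0.9994 + (-1)*(-0.0349)
= -3.96
v' = 1.14*e1 - 3.96*e2


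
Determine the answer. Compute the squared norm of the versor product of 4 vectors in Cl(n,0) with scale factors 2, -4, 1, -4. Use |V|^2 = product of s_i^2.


Each vector v_i has |v_i|^2 = s_i^2
Squared scales: 2^2 = 4, (-4)^2 = 16, 1^2 = 1, (-4)^2 = 16
|V|^2 = 4 * 16 * 1 * 16
= 1024


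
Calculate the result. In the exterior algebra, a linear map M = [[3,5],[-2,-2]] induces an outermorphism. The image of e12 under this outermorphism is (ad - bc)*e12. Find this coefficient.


The outermorphism of a linear map f sends e1^e2 to f(e1)^f(e2).
f(e1) = 3*e1 - 2*e2
f(e2) = 5*e1 - 2*e2
f(e1) ^ f(e2) = (3*e1 - 2*e2) ^ (5*e1 - 2*e2)
= 3*(-2)*e12 + (-2)*5*e21
= (-6 - (-10))*e12
= 4*e12
Coefficient = 4


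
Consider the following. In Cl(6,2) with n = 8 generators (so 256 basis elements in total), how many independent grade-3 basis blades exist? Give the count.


Number of grade-k basis blades in Cl(p,q) with n = p + q is C(n, k).
n = 6 + 2 = 8
C(8, 3) = 8! / (3! * 5!)
= 40320 / (6 * 120)
= 56


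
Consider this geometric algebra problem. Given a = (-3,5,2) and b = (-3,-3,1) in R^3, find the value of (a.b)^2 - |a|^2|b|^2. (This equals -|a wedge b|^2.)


a . b = (-3)*(-3) + 5*(-3) + 2*1
= 9 + (-15) + 2 = -4
|a|^2 = (-3)^2 + 5^2 + 2^2 = 38
|b|^2 = (-3)^2 + (-3)^2 + 1^2 = 19
(a.b)^2 = (-4)^2 = 16
|a|^2 * |b|^2 = 38 * 19 = 722
Result = 16 - 722 = -706


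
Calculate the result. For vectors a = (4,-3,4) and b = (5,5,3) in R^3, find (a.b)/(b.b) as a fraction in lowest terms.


Projection coefficient = (a . b) / (b . b)
a . b = 4*5 + (-3)*5 + 4*3
= 20 + (-15) + 12 = 17
b . b = 5^2 + 5^2 + 3^2
= 25 + 25 + 9 = 59
Coefficient = 17/59
In lowest terms: 17/59


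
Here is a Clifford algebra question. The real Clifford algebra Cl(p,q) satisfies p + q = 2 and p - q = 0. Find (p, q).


We need p + q = 2 and p - q = 0.
Adding: 2p = 2 + 0 = 2, so p = 1.
Then q = 2 - 1 = 1.
(p, q) = (1, 1)


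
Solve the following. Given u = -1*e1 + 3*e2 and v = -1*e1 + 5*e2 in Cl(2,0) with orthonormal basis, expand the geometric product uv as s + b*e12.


Expand: (-1*e1 + 3*e2)(-1*e1 + 5*e2)
= (-1)*(-1)*e1e1 + (-1)*5*e1e2 + 3*(-1)*e2e1 + 3*5*e2e2
Using e1^2 = e2^2 = 1, e2e1 = -e1e2:
Scalar part s = (-1)*(-1) + 3*5 = 1 + 15 = 16
Bivector part b = (-1)*5 - 3*(-1) = -5 - (-3) = -2
uv = 16 - 2*e12


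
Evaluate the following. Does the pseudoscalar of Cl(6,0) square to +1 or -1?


The pseudoscalar I = e1...e_n (product of all n generators) of Cl(p,q) satisfies I^2 = (-1)^(q + n(n-1)/2).
p = 6, q = 0, n = p + q = 6
n(n-1)/2 = 6 * 5 / 2 = 15
Exponent = q + n(n-1)/2 = 0 + 15 = 15
I^2 = (-1)^15 = -1


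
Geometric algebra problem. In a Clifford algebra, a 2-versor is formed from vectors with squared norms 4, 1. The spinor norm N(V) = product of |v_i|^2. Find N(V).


Spinor norm N(V) = |v1|^2 * |v2|^2 * ... * |v2|^2
= 4 * 1
Running product: 4, 4
N(V) = 4


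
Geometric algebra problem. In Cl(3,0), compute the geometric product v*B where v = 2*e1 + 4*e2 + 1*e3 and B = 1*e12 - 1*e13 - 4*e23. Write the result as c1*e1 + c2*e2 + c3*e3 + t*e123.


vB has grade-1 (vector) and grade-3 (trivector) parts: vB = (v _| B) + (v ^ B).
Vector part <vB>_1:
  e1: -v2*b12 - v3*b13 = -(4)*(1) - (1)*(-1) = -3
  e2: v1*b12 - v3*b23 = (2)*(1) - (1)*(-4) = 6
  e3: v1*b13 + v2*b23 = (2)*(-1) + (4)*(-4) = -18
Trivector part <vB>_3:
  e123: v1*b23 - v2*b13 + v3*b12 = (2)*(-4) - (4)*(-1) + (1)*(1) = -3
vB = -3*e1 + 6*e2 - 18*e3 - 3*e123


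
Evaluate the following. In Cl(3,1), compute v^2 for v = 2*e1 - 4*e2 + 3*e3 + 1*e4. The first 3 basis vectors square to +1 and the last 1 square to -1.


v^2 = sum of c_i^2 * e_i^2
Positive signature terms (e_i^2 = +1): 2^2 + (-4)^2 + 3^2 = 29
Negative signature terms (e_j^2 = -1): 1^2 = 1
v^2 = 29 - 1 = 28


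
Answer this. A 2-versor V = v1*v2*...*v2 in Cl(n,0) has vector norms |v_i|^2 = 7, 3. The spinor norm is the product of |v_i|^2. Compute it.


Spinor norm N(V) = |v1|^2 * |v2|^2 * ... * |v2|^2
= 7 * 3
Running product: 7, 21
N(V) = 21


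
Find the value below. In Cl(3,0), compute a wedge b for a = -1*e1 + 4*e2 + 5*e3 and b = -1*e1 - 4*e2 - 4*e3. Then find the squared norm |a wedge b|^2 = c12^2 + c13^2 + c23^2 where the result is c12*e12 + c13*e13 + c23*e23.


a wedge b = (a1*b2 - a2*b1)*e12 + (a1*b3 - a3*b1)*e13 + (a2*b3 - a3*b2)*e23
e12 coeff: (-1)*(-4) - 4*(-1) = 4 - (-4) = 8
e13 coeff: (-1)*(-4) - 5*(-1) = 4 - (-5) = 9
e23 coeff: 4*(-4) - 5*(-4) = -16 - (-20) = 4
|a wedge b|^2 = 8^2 + 9^2 + 4^2
= 64 + 81 + 16
= 161


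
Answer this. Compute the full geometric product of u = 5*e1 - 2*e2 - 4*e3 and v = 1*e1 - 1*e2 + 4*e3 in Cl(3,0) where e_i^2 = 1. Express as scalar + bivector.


In Cl(3,0): e_i^2 = 1, e_ie_j = -e_je_i for i != j.
Scalar part = u . v = 5*1 + (-2)*(-1) + (-4)*4
= 5 + 2 + (-16) = -9
e12 coeff = 5*(-1) - (-2)*1 = -5 - (-2) = -3
e13 coeff = 5*4 - (-4)*1 = 20 - (-4) = 24
e23 coeff = (-2)*4 - (-4)*(-1) = -8 - 4 = -12
uv = -9 - 3*e12 + 24*e13 - 12*e23


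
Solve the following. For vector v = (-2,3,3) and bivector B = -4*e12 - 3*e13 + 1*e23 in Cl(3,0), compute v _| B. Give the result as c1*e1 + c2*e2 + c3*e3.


Left contraction v _| B = <vB>_1 (grade-1 part of the geometric product vB).
Using e1_|e12 = e2, e2_|e12 = -e1, e1_|e13 = e3, e3_|e13 = -e1, e2_|e23 = e3, e3_|e23 = -e2:
e1 coeff: -v2*b12 - v3*b13 = -(3)*(-4) - (3)*(-3) = 21
e2 coeff: v1*b12 - v3*b23 = (-2)*(-4) - (3)*(1) = 5
e3 coeff: v1*b13 + v2*b23 = (-2)*(-3) + (3)*(1) = 9
v _| B = 21*e1 + 5*e2 + 9*e3


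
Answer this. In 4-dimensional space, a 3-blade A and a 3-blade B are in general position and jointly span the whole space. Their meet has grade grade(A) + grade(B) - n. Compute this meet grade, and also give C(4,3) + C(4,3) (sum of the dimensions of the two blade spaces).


Meet grade = grade(A) + grade(B) - n
= 3 + 3 - 4 = 2
C(4,3) = 4
C(4,3) = 4
dim_A + dim_B = 4 + 4 = 8


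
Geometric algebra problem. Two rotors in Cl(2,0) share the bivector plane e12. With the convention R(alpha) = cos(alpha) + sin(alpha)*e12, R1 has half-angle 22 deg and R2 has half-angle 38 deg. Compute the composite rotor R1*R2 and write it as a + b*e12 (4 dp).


Same-plane rotors commute and their half-angles add:
R1*R2 = cos(a1 + a2) + sin(a1 + a2)*e12.
a1 + a2 = 22 + 38 = 60 deg
cos(60 deg) = 0.5000
sin(60 deg) = 0.8660
R1*R2 = 0.5000 + 0.8660*e12


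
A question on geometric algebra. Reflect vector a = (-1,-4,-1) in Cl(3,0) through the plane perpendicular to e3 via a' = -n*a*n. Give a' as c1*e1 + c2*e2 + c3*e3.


Reflection formula: a' = -n*a*n, with n = e3 (unit vector, n^2 = 1).
For reflection through hyperplane perp to e3:
The component along e3 flips sign, others stay.
a = (-1, -4, -1)
a' = (-1, -4, 1)
a' = -1*e1 - 4*e2 + 1*e3


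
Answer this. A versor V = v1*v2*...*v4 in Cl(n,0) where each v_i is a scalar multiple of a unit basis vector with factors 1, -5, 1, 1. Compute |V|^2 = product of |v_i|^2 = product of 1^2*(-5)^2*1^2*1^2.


Each vector v_i has |v_i|^2 = s_i^2
Squared scales: 1^2 = 1, (-5)^2 = 25, 1^2 = 1, 1^2 = 1
|V|^2 = 1 * 25 * 1 * 1
= 25


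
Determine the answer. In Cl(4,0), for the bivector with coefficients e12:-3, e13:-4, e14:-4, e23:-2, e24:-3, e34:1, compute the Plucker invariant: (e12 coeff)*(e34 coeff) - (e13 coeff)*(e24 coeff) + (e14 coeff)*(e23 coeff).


Plucker relation: af - be + cd
a*f = (-3)*1 = -3
b*e = (-4)*(-3) = 12
c*d = (-4)*(-2) = 8
af - be + cd = -3 - 12 + 8
= -7


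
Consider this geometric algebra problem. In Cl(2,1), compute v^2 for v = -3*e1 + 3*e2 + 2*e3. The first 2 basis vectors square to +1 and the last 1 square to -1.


v^2 = sum of c_i^2 * e_i^2
Positive signature terms (e_i^2 = +1): (-3)^2 + 3^2 = 18
Negative signature terms (e_j^2 = -1): 2^2 = 4
v^2 = 18 - 4 = 14


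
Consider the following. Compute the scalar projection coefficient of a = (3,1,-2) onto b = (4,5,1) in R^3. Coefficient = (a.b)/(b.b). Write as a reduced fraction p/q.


Projection coefficient = (a . b) / (b . b)
a . b = 3*4 + 1*5 + (-2)*1
= 12 + 5 + (-2) = 15
b . b = 4^2 + 5^2 + 1^2
= 16 + 25 + 1 = 42
Coefficient = 15/42
In lowest terms: 5/14


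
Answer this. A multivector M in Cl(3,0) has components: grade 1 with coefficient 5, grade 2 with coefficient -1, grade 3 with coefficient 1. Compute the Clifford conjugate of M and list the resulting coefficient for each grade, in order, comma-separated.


Clifford conjugate sign for grade k: (-1)^(k(k+1)/2)
Grade 1: (-1)^(1*2/2) = (-1)^1 = -1, coeff 5 -> -5
Grade 2: (-1)^(2*3/2) = (-1)^3 = -1, coeff -1 -> 1
Grade 3: (-1)^(3*4/2) = (-1)^6 = 1, coeff 1 -> 1
Conjugated coefficients: -5, 1, 1


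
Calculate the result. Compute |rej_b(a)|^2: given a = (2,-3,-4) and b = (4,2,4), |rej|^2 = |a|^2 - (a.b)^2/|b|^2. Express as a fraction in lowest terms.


|a|^2 = 2^2 + (-3)^2 + (-4)^2 = 29
|b|^2 = 4^2 + 2^2 + 4^2 = 36
a . b = 2*4 + (-3)*2 + (-4)*4 = -14
(a.b)^2 = (-14)^2 = 196
|rej|^2 = 29 - 196/36
= (1044 - 196)/36
= 848/36
In lowest terms: 212/9


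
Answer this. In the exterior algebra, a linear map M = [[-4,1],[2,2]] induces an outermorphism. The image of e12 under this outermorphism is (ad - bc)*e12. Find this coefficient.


The outermorphism of a linear map f sends e1^e2 to f(e1)^f(e2).
f(e1) = -4*e1 + 2*e2
f(e2) = 1*e1 + 2*e2
f(e1) ^ f(e2) = (-4*e1 + 2*e2) ^ (1*e1 + 2*e2)
= (-4)*2*e12 + 2*1*e21
= (-8 - 2)*e12
= -10*e12
Coefficient = -10


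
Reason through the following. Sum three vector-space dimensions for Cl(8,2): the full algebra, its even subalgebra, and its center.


n = 8 + 2 = 10
Total dim = 2^10 = 1024
Even subalgebra dim = 2^9 = 512
n is even, so center dim = 1
Sum = 1024 + 512 + 1 = 1537


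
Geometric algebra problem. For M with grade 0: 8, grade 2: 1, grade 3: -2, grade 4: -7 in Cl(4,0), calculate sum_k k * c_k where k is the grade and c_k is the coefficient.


Grade-weighted sum = sum of grade_k * coefficient_k
0*8 = 0
2*1 = 2
3*(-2) = -6
4*(-7) = -28
Total = 0 + 2 + (-6) + (-28) = -32


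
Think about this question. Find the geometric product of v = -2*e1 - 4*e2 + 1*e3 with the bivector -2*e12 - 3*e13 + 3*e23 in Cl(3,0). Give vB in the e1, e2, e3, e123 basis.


vB has grade-1 (vector) and grade-3 (trivector) parts: vB = (v _| B) + (v ^ B).
Vector part <vB>_1:
  e1: -v2*b12 - v3*b13 = -(-4)*(-2) - (1)*(-3) = -5
  e2: v1*b12 - v3*b23 = (-2)*(-2) - (1)*(3) = 1
  e3: v1*b13 + v2*b23 = (-2)*(-3) + (-4)*(3) = -6
Trivector part <vB>_3:
  e123: v1*b23 - v2*b13 + v3*b12 = (-2)*(3) - (-4)*(-3) + (1)*(-2) = -20
vB = -5*e1 + 1*e2 - 6*e3 - 20*e123


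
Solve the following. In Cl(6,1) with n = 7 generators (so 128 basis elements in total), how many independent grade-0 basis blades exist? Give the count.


Number of grade-k basis blades in Cl(p,q) with n = p + q is C(n, k).
n = 6 + 1 = 7
C(7, 0) = 7! / (0! * 7!)
= 5040 / (1 * 5040)
= 1


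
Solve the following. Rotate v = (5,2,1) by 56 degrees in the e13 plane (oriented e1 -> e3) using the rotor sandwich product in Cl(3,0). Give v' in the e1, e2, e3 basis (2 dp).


Rotor R = cos(28deg) - sin(28deg)*e13
Rotation angle theta = 2 * 28 = 56 degrees in the e13 plane (e1 -> e3).
The component perpendicular to the plane (e2) is invariant: v'_2 = v2 = 2.00
cos(56deg) = 0.5592, sin(56deg) = 0.8290
v'_1 = v1*cos(theta) - v3*sin(theta) = 5*0.5592 - 1*0.8290 = 1.97
v'_3 = v1*sin(theta) + v3*cos(theta) = 5*0.8290 + 1*0.5592 = 4.70
v' = 1.97*e1 + 2.00*e2 + 4.70*e3


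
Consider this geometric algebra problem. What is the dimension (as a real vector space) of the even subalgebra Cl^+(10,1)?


Even subalgebra dimension = 2^(n-1)
n = 10 + 1 = 11
2^(11 - 1) = 2^10 = 1024
Verification: sum of C(11,k) for even k = 1 + 55 + 330 + 462 + 165 + 11 = 1024
Result = 1024


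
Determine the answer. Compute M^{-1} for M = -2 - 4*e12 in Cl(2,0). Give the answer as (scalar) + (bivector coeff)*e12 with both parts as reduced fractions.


M = -2 - 4*e12, where e12^2 = -1.
Since M commutes with its reverse ~M = a - b*e12, M * ~M = a^2 - b^2*e12^2 = a^2 + b^2.
So M^{-1} = ~M / (a^2 + b^2) = (a - b*e12)/(a^2 + b^2).
a^2 + b^2 = 4 + 16 = 20
Scalar part = -2/20 = -1/10
Bivector coeff = 4/20 = 1/5
M^{-1} = -1/10 + 1/5*e12


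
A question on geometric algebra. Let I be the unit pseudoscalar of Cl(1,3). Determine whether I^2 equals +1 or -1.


The pseudoscalar I = e1...e_n (product of all n generators) of Cl(p,q) satisfies I^2 = (-1)^(q + n(n-1)/2).
p = 1, q = 3, n = p + q = 4
n(n-1)/2 = 4 * 3 / 2 = 6
Exponent = q + n(n-1)/2 = 3 + 6 = 9
I^2 = (-1)^9 = -1


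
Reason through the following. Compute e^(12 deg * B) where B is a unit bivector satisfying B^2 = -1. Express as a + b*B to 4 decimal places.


For a unit bivector B with B^2 = -1, the exponential series gives
e^(theta*B) = cos(theta) + sin(theta)*B (the GA analogue of Euler's formula).
theta = 12 degrees = 0.20944 rad
cos(12 deg) = 0.9781
sin(12 deg) = 0.2079
exp(theta*B) = 0.9781 + 0.2079*B


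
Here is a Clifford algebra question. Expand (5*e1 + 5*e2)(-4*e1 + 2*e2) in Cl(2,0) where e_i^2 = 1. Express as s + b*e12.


Expand: (5*e1 + 5*e2)(-4*e1 + 2*e2)
= 5*(-4)*e1e1 + 5*2*e1e2 + 5*(-4)*e2e1 + 5*2*e2e2
Using e1^2 = e2^2 = 1, e2e1 = -e1e2:
Scalar part s = 5*(-4) + 5*2 = -20 + 10 = -10
Bivector part b = 5*2 - 5*(-4) = 10 - (-20) = 30
uv = -10 + 30*e12


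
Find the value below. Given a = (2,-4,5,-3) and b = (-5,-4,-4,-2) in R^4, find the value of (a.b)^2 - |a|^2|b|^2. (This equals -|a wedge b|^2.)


a . b = 2*(-5) + (-4)*(-4) + 5*(-4) + (-3)*(-2)
= -10 + 16 + (-20) + 6 = -8
|a|^2 = 2^2 + (-4)^2 + 5^2 + (-3)^2 = 54
|b|^2 = (-5)^2 + (-4)^2 + (-4)^2 + (-2)^2 = 61
(a.b)^2 = (-8)^2 = 64
|a|^2 * |b|^2 = 54 * 61 = 3294
Result = 64 - 3294 = -3230


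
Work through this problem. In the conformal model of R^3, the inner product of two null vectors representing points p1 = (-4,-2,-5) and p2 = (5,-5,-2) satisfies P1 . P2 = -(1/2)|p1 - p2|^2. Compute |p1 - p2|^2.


p1 - p2 = (-9, 3, -3)
|p1 - p2|^2 = (-9)^2 + 3^2 + (-3)^2
= 81 + 9 + 9
= 99


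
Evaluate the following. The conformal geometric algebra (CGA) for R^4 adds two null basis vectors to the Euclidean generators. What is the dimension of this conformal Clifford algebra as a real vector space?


The conformal model of R^4 uses Cl(5,1): the 4 Euclidean generators plus two extra orthogonal generators e+ (e+^2 = +1) and e- (e-^2 = -1), from which the null vectors e0, einf are built.
Number of generators m = 4 + 2 = 6.
dim Cl(p,q) = 2^m = 2^6 = 64


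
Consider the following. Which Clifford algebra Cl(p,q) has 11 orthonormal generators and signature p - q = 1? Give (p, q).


We need p + q = 11 and p - q = 1.
Adding: 2p = 11 + 1 = 12, so p = 6.
Then q = 11 - 6 = 5.
(p, q) = (6, 5)


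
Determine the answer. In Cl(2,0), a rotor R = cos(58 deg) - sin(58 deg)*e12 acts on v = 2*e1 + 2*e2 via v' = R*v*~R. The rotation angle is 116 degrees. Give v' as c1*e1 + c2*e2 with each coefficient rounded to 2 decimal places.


Rotor R = cos(58deg) - sin(58deg)*e12
Rotation angle theta = 2 * 58 = 116 degrees
v' = R*v*~R rotates v by theta.
cos(116deg) = -0.4384, sin(116deg) = 0.8988
v'_1 = 2*cos(116deg) - 2*sin(116deg)
= 2*(-0.4384) - 2*0.8988
= -2.67
v'_2 = 2*sin(116deg) + 2*cos(116deg)
= 2*0.8988 + 2*(-0.4384)
= 0.92
v' = -2.67*e1 + 0.92*e2


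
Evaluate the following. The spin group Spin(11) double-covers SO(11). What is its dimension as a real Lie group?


Spin(n) double-covers SO(n); both have Lie algebra so(n) of dimension n(n-1)/2.
n = 11
n(n-1) = 11 * 10 = 110
dim Spin(11) = 110/2 = 55


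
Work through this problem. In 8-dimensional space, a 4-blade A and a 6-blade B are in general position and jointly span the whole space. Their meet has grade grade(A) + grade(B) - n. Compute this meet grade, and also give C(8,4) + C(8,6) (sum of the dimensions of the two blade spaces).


Meet grade = grade(A) + grade(B) - n
= 4 + 6 - 8 = 2
C(8,4) = 70
C(8,6) = 28
dim_A + dim_B = 70 + 28 = 98


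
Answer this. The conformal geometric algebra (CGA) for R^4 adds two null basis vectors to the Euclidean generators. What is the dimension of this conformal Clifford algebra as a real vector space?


The conformal model of R^4 uses Cl(5,1): the 4 Euclidean generators plus two extra orthogonal generators e+ (e+^2 = +1) and e- (e-^2 = -1), from which the null vectors e0, einf are built.
Number of generators m = 4 + 2 = 6.
dim Cl(p,q) = 2^m = 2^6 = 64


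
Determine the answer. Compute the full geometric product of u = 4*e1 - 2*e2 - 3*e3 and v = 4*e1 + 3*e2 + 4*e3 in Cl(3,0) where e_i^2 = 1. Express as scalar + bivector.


In Cl(3,0): e_i^2 = 1, e_ie_j = -e_je_i for i != j.
Scalar part = u . v = 4*4 + (-2)*3 + (-3)*4
= 16 + (-6) + (-12) = -2
e12 coeff = 4*3 - (-2)*4 = 12 - (-8) = 20
e13 coeff = 4*4 - (-3)*4 = 16 - (-12) = 28
e23 coeff = (-2)*4 - (-3)*3 = -8 - (-9) = 1
uv = -2 + 20*e12 + 28*e13 + 1*e23


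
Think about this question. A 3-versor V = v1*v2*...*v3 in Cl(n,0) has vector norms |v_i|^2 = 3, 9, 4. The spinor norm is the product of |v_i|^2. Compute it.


Spinor norm N(V) = |v1|^2 * |v2|^2 * ... * |v3|^2
= 3 * 9 * 4
Running product: 3, 27, 108
N(V) = 108


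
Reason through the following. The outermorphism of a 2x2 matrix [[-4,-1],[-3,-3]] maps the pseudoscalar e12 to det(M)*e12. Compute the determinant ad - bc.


The outermorphism of a linear map f sends e1^e2 to f(e1)^f(e2).
f(e1) = -4*e1 - 3*e2
f(e2) = -1*e1 - 3*e2
f(e1) ^ f(e2) = (-4*e1 - 3*e2) ^ (-1*e1 - 3*e2)
= (-4)*(-3)*e12 + (-3)*(-1)*e21
= (12 - 3)*e12
= 9*e12
Coefficient = 9


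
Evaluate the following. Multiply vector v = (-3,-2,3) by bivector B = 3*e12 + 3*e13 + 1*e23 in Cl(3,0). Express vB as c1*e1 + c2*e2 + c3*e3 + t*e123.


vB has grade-1 (vector) and grade-3 (trivector) parts: vB = (v _| B) + (v ^ B).
Vector part <vB>_1:
  e1: -v2*b12 - v3*b13 = -(-2)*(3) - (3)*(3) = -3
  e2: v1*b12 - v3*b23 = (-3)*(3) - (3)*(1) = -12
  e3: v1*b13 + v2*b23 = (-3)*(3) + (-2)*(1) = -11
Trivector part <vB>_3:
  e123: v1*b23 - v2*b13 + v3*b12 = (-3)*(1) - (-2)*(3) + (3)*(3) = 12
vB = -3*e1 - 12*e2 - 11*e3 + 12*e123


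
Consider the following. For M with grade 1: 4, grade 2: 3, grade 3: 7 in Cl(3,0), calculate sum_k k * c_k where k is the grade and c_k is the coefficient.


Grade-weighted sum = sum of grade_k * coefficient_k
1*4 = 4
2*3 = 6
3*7 = 21
Total = 4 + 6 + 21 = 31


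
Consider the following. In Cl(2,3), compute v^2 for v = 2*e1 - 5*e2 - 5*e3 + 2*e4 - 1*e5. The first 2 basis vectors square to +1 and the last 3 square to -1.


v^2 = sum of c_i^2 * e_i^2
Positive signature terms (e_i^2 = +1): 2^2 + (-5)^2 = 29
Negative signature terms (e_j^2 = -1): (-5)^2 + 2^2 + (-1)^2 = 30
v^2 = 29 - 30 = -1


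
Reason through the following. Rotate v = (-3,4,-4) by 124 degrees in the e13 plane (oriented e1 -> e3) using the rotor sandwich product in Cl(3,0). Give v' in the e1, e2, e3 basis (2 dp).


Rotor R = cos(62deg) - sin(62deg)*e13
Rotation angle theta = 2 * 62 = 124 degrees in the e13 plane (e1 -> e3).
The component perpendicular to the plane (e2) is invariant: v'_2 = v2 = 4.00
cos(124deg) = -0.5592, sin(124deg) = 0.8290
v'_1 = v1*cos(theta) - v3*sin(theta) = -3*(-0.5592) - (-4)*0.8290 = 4.99
v'_3 = v1*sin(theta) + v3*cos(theta) = -3*0.8290 + (-4)*(-0.5592) = -0.25
v' = 4.99*e1 + 4.00*e2 - 0.25*e3


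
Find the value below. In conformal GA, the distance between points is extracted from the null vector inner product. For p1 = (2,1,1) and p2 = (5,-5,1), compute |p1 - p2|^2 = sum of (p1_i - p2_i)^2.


p1 - p2 = (-3, 6, 0)
|p1 - p2|^2 = (-3)^2 + 6^2 + 0^2
= 9 + 36 + 0
= 45


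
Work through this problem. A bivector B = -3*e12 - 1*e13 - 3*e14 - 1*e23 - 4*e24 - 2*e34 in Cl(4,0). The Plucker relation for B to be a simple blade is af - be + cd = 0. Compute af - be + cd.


Plucker relation: af - be + cd
a*f = (-3)*(-2) = 6
b*e = (-1)*(-4) = 4
c*d = (-3)*(-1) = 3
af - be + cd = 6 - 4 + 3
= 5


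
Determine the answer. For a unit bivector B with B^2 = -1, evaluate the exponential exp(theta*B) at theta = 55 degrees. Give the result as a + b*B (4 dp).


For a unit bivector B with B^2 = -1, the exponential series gives
e^(theta*B) = cos(theta) + sin(theta)*B (the GA analogue of Euler's formula).
theta = 55 degrees = 0.959931 rad
cos(55 deg) = 0.5736
sin(55 deg) = 0.8192
exp(theta*B) = 0.5736 + 0.8192*B


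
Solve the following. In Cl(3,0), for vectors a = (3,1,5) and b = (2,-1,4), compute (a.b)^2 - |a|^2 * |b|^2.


a . b = 3*2 + 1*(-1) + 5*4
= 6 + (-1) + 20 = 25
|a|^2 = 3^2 + 1^2 + 5^2 = 35
|b|^2 = 2^2 + (-1)^2 + 4^2 = 21
(a.b)^2 = 25^2 = 625
|a|^2 * |b|^2 = 35 * 21 = 735
Result = 625 - 735 = -110


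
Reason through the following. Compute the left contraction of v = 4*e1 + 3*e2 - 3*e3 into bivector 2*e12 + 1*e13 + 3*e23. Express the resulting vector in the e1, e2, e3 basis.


Left contraction v _| B = <vB>_1 (grade-1 part of the geometric product vB).
Using e1_|e12 = e2, e2_|e12 = -e1, e1_|e13 = e3, e3_|e13 = -e1, e2_|e23 = e3, e3_|e23 = -e2:
e1 coeff: -v2*b12 - v3*b13 = -(3)*(2) - (-3)*(1) = -3
e2 coeff: v1*b12 - v3*b23 = (4)*(2) - (-3)*(3) = 17
e3 coeff: v1*b13 + v2*b23 = (4)*(1) + (3)*(3) = 13
v _| B = -3*e1 + 17*e2 + 13*e3


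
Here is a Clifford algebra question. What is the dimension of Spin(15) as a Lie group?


Spin(n) double-covers SO(n); both have Lie algebra so(n) of dimension n(n-1)/2.
n = 15
n(n-1) = 15 * 14 = 210
dim Spin(15) = 210/2 = 105


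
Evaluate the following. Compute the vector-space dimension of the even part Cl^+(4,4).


Even subalgebra dimension = 2^(n-1)
n = 4 + 4 = 8
2^(8 - 1) = 2^7 = 128
Verification: sum of C(8,k) for even k = 1 + 28 + 70 + 28 + 1 = 128
Result = 128


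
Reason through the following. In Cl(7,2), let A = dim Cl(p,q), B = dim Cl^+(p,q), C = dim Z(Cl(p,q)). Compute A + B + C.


n = 7 + 2 = 9
Total dim = 2^9 = 512
Even subalgebra dim = 2^8 = 256
n is odd, so center dim = 2
Sum = 512 + 256 + 2 = 770


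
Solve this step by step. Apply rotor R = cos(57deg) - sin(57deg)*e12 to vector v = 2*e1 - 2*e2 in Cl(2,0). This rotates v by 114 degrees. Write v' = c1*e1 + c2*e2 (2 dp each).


Rotor R = cos(57deg) - sin(57deg)*e12
Rotation angle theta = 2 * 57 = 114 degrees
v' = R*v*~R rotates v by theta.
cos(114deg) = -0.4067, sin(114deg) = 0.9135
v'_1 = 2*cos(114deg) - (-2)*sin(114deg)
= 2*(-0.4067) - (-2)*0.9135
= 1.01
v'_2 = 2*sin(114deg) + (-2)*cos(114deg)
= 2*0.9135 + (-2)*(-0.4067)
= 2.64
v' = 1.01*e1 + 2.64*e2


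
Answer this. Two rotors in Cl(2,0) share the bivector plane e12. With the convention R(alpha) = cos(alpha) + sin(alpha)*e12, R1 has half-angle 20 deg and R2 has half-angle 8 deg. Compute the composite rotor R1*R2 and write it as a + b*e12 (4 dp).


Same-plane rotors commute and their half-angles add:
R1*R2 = cos(a1 + a2) + sin(a1 + a2)*e12.
a1 + a2 = 20 + 8 = 28 deg
cos(28 deg) = 0.8829
sin(28 deg) = 0.4695
R1*R2 = 0.8829 + 0.4695*e12


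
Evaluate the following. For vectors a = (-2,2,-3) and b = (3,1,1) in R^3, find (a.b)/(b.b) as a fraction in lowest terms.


Projection coefficient = (a . b) / (b . b)
a . b = (-2)*3 + 2*1 + (-3)*1
= -6 + 2 + (-3) = -7
b . b = 3^2 + 1^2 + 1^2
= 9 + 1 + 1 = 11
Coefficient = -7/11
In lowest terms: -7/11


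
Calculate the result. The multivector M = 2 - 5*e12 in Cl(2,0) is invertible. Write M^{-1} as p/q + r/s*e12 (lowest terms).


M = 2 - 5*e12, where e12^2 = -1.
Since M commutes with its reverse ~M = a - b*e12, M * ~M = a^2 - b^2*e12^2 = a^2 + b^2.
So M^{-1} = ~M / (a^2 + b^2) = (a - b*e12)/(a^2 + b^2).
a^2 + b^2 = 4 + 25 = 29
Scalar part = 2/29 = 2/29
Bivector coeff = 5/29 = 5/29
M^{-1} = 2/29 + 5/29*e12


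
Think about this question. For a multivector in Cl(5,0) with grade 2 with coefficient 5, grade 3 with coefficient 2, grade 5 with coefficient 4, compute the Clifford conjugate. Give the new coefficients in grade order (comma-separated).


Clifford conjugate sign for grade k: (-1)^(k(k+1)/2)
Grade 2: (-1)^(2*3/2) = (-1)^3 = -1, coeff 5 -> -5
Grade 3: (-1)^(3*4/2) = (-1)^6 = 1, coeff 2 -> 2
Grade 5: (-1)^(5*6/2) = (-1)^15 = -1, coeff 4 -> -4
Conjugated coefficients: -5, 2, -4


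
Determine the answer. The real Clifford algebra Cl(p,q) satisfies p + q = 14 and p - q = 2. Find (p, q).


We need p + q = 14 and p - q = 2.
Adding: 2p = 14 + 2 = 16, so p = 8.
Then q = 14 - 8 = 6.
(p, q) = (8, 6)


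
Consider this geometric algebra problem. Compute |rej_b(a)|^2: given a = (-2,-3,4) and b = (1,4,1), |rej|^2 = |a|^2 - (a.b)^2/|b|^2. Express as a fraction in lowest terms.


|a|^2 = (-2)^2 + (-3)^2 + 4^2 = 29
|b|^2 = 1^2 + 4^2 + 1^2 = 18
a . b = (-2)*1 + (-3)*4 + 4*1 = -10
(a.b)^2 = (-10)^2 = 100
|rej|^2 = 29 - 100/18
= (522 - 100)/18
= 422/18
In lowest terms: 211/9


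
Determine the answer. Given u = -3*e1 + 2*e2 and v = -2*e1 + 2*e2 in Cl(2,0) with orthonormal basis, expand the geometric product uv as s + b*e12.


Expand: (-3*e1 + 2*e2)(-2*e1 + 2*e2)
= (-3)*(-2)*e1e1 + (-3)*2*e1e2 + 2*(-2)*e2e1 + 2*2*e2e2
Using e1^2 = e2^2 = 1, e2e1 = -e1e2:
Scalar part s = (-3)*(-2) + 2*2 = 6 + 4 = 10
Bivector part b = (-3)*2 - 2*(-2) = -6 - (-4) = -2
uv = 10 - 2*e12


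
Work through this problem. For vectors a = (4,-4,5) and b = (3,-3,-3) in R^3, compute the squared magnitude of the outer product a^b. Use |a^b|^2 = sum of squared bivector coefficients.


a wedge b = (a1*b2 - a2*b1)*e12 + (a1*b3 - a3*b1)*e13 + (a2*b3 - a3*b2)*e23
e12 coeff: 4*(-3) - (-4)*3 = -12 - (-12) = 0
e13 coeff: 4*(-3) - 5*3 = -12 - 15 = -27
e23 coeff: (-4)*(-3) - 5*(-3) = 12 - (-15) = 27
|a wedge b|^2 = 0^2 + (-27)^2 + 27^2
= 0 + 729 + 729
= 1458


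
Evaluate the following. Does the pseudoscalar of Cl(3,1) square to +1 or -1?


The pseudoscalar I = e1...e_n (product of all n generators) of Cl(p,q) satisfies I^2 = (-1)^(q + n(n-1)/2).
p = 3, q = 1, n = p + q = 4
n(n-1)/2 = 4 * 3 / 2 = 6
Exponent = q + n(n-1)/2 = 1 + 6 = 7
I^2 = (-1)^7 = -1


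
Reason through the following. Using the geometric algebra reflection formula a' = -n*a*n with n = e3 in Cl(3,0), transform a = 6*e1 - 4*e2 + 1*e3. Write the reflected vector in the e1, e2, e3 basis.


Reflection formula: a' = -n*a*n, with n = e3 (unit vector, n^2 = 1).
For reflection through hyperplane perp to e3:
The component along e3 flips sign, others stay.
a = (6, -4, 1)
a' = (6, -4, -1)
a' = 6*e1 - 4*e2 - 1*e3


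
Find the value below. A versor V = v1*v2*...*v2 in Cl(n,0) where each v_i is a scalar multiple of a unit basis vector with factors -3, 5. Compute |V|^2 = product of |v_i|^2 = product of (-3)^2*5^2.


Each vector v_i has |v_i|^2 = s_i^2
Squared scales: (-3)^2 = 9, 5^2 = 25
|V|^2 = 9 * 25
= 225


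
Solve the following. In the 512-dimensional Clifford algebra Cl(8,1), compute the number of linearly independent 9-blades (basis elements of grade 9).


Number of grade-k basis blades in Cl(p,q) with n = p + q is C(n, k).
n = 8 + 1 = 9
C(9, 9) = 9! / (9! * 0!)
= 362880 / (362880 * 1)
= 1


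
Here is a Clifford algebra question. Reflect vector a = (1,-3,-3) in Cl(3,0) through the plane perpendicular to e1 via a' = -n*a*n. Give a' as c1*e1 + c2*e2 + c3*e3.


Reflection formula: a' = -n*a*n, with n = e1 (unit vector, n^2 = 1).
For reflection through hyperplane perp to e1:
The component along e1 flips sign, others stay.
a = (1, -3, -3)
a' = (-1, -3, -3)
a' = -1*e1 - 3*e2 - 3*e3


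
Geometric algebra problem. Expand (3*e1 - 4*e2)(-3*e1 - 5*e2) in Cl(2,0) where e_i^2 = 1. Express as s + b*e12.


Expand: (3*e1 - 4*e2)(-3*e1 - 5*e2)
= 3*(-3)*e1e1 + 3*(-5)*e1e2 + (-4)*(-3)*e2e1 + (-4)*(-5)*e2e2
Using e1^2 = e2^2 = 1, e2e1 = -e1e2:
Scalar part s = 3*(-3) + (-4)*(-5) = -9 + 20 = 11
Bivector part b = 3*(-5) - (-4)*(-3) = -15 - 12 = -27
uv = 11 - 27*e12


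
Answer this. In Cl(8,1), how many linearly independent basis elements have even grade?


Even subalgebra dimension = 2^(n-1)
n = 8 + 1 = 9
2^(9 - 1) = 2^8 = 256
Verification: sum of C(9,k) for even k = 1 + 36 + 126 + 84 + 9 = 256
Result = 256


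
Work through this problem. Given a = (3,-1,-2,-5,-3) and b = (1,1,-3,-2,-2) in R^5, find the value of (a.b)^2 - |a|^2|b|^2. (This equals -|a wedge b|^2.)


a . b = 3*1 + (-1)*1 + (-2)*(-3) + (-5)*(-2) + (-3)*(-2)
= 3 + (-1) + 6 + 10 + 6 = 24
|a|^2 = 3^2 + (-1)^2 + (-2)^2 + (-5)^2 + (-3)^2 = 48
|b|^2 = 1^2 + 1^2 + (-3)^2 + (-2)^2 + (-2)^2 = 19
(a.b)^2 = 24^2 = 576
|a|^2 * |b|^2 = 48 * 19 = 912
Result = 576 - 912 = -336


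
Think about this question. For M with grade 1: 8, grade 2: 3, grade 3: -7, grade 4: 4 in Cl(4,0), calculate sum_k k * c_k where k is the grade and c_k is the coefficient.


Grade-weighted sum = sum of grade_k * coefficient_k
1*8 = 8
2*3 = 6
3*(-7) = -21
4*4 = 16
Total = 8 + 6 + (-21) + 16 = 9


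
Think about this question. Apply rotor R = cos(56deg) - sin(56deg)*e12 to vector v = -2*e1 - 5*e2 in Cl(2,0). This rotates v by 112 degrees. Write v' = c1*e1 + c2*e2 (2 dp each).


Rotor R = cos(56deg) - sin(56deg)*e12
Rotation angle theta = 2 * 56 = 112 degrees
v' = R*v*~R rotates v by theta.
cos(112deg) = -0.3746, sin(112deg) = 0.9272
v'_1 = -2*cos(112deg) - (-5)*sin(112deg)
= -2*(-0.3746) - (-5)*0.9272
= 5.39
v'_2 = -2*sin(112deg) + (-5)*cos(112deg)
= -2*0.9272 + (-5)*(-0.3746)
= 0.02
v' = 5.39*e1 + 0.02*e2


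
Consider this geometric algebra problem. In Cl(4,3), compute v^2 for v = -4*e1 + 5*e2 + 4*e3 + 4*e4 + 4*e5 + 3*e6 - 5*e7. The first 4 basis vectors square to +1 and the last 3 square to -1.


v^2 = sum of c_i^2 * e_i^2
Positive signature terms (e_i^2 = +1): (-4)^2 + 5^2 + 4^2 + 4^2 = 73
Negative signature terms (e_j^2 = -1): 4^2 + 3^2 + (-5)^2 = 50
v^2 = 73 - 50 = 23


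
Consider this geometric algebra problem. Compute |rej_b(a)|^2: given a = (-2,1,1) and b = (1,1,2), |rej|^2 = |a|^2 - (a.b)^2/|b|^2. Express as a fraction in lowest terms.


|a|^2 = (-2)^2 + 1^2 + 1^2 = 6
|b|^2 = 1^2 + 1^2 + 2^2 = 6
a . b = (-2)*1 + 1*1 + 1*2 = 1
(a.b)^2 = 1^2 = 1
|rej|^2 = 6 - 1/6
= (36 - 1)/6
= 35/6
In lowest terms: 35/6


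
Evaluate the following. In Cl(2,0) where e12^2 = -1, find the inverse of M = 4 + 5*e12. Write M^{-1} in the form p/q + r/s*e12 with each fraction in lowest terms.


M = 4 + 5*e12, where e12^2 = -1.
Since M commutes with its reverse ~M = a - b*e12, M * ~M = a^2 - b^2*e12^2 = a^2 + b^2.
So M^{-1} = ~M / (a^2 + b^2) = (a - b*e12)/(a^2 + b^2).
a^2 + b^2 = 16 + 25 = 41
Scalar part = 4/41 = 4/41
Bivector coeff = -5/41 = -5/41
M^{-1} = 4/41 - 5/41*e12


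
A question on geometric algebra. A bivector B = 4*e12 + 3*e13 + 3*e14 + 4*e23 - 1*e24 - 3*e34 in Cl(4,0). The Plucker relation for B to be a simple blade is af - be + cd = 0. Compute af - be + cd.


Plucker relation: af - be + cd
a*f = 4*(-3) = -12
b*e = 3*(-1) = -3
c*d = 3*4 = 12
af - be + cd = -12 - (-3) + 12
= 3


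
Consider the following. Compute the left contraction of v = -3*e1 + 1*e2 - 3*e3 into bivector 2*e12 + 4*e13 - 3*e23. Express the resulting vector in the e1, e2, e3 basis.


Left contraction v _| B = <vB>_1 (grade-1 part of the geometric product vB).
Using e1_|e12 = e2, e2_|e12 = -e1, e1_|e13 = e3, e3_|e13 = -e1, e2_|e23 = e3, e3_|e23 = -e2:
e1 coeff: -v2*b12 - v3*b13 = -(1)*(2) - (-3)*(4) = 10
e2 coeff: v1*b12 - v3*b23 = (-3)*(2) - (-3)*(-3) = -15
e3 coeff: v1*b13 + v2*b23 = (-3)*(4) + (1)*(-3) = -15
v _| B = 10*e1 - 15*e2 - 15*e3


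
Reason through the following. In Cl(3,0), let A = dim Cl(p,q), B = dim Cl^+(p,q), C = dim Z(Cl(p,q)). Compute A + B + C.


n = 3 + 0 = 3
Total dim = 2^3 = 8
Even subalgebra dim = 2^2 = 4
n is odd, so center dim = 2
Sum = 8 + 4 + 2 = 14


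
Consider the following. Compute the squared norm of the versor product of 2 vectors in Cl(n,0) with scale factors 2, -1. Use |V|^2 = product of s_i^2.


Each vector v_i has |v_i|^2 = s_i^2
Squared scales: 2^2 = 4, (-1)^2 = 1
|V|^2 = 4 * 1
= 4


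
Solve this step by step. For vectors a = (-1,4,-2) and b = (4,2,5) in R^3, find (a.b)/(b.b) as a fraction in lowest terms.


Projection coefficient = (a . b) / (b . b)
a . b = (-1)*4 + 4*2 + (-2)*5
= -4 + 8 + (-10) = -6
b . b = 4^2 + 2^2 + 5^2
= 16 + 4 + 25 = 45
Coefficient = -6/45
In lowest terms: -2/15


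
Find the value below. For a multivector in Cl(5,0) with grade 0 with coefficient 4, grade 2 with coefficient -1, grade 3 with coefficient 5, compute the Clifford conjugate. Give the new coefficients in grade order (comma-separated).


Clifford conjugate sign for grade k: (-1)^(k(k+1)/2)
Grade 0: (-1)^(0*1/2) = (-1)^0 = 1, coeff 4 -> 4
Grade 2: (-1)^(2*3/2) = (-1)^3 = -1, coeff -1 -> 1
Grade 3: (-1)^(3*4/2) = (-1)^6 = 1, coeff 5 -> 5
Conjugated coefficients: 4, 1, 5


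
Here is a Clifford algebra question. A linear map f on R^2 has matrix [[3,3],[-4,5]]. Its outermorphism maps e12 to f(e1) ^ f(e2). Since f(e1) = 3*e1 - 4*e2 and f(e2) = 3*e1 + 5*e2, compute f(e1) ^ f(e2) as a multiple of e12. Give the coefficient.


The outermorphism of a linear map f sends e1^e2 to f(e1)^f(e2).
f(e1) = 3*e1 - 4*e2
f(e2) = 3*e1 + 5*e2
f(e1) ^ f(e2) = (3*e1 - 4*e2) ^ (3*e1 + 5*e2)
= 3*5*e12 + (-4)*3*e21
= (15 - (-12))*e12
= 27*e12
Coefficient = 27


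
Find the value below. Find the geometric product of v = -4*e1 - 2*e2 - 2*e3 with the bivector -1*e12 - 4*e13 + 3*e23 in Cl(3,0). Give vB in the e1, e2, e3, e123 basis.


vB has grade-1 (vector) and grade-3 (trivector) parts: vB = (v _| B) + (v ^ B).
Vector part <vB>_1:
  e1: -v2*b12 - v3*b13 = -(-2)*(-1) - (-2)*(-4) = -10
  e2: v1*b12 - v3*b23 = (-4)*(-1) - (-2)*(3) = 10
  e3: v1*b13 + v2*b23 = (-4)*(-4) + (-2)*(3) = 10
Trivector part <vB>_3:
  e123: v1*b23 - v2*b13 + v3*b12 = (-4)*(3) - (-2)*(-4) + (-2)*(-1) = -18
vB = -10*e1 + 10*e2 + 10*e3 - 18*e123
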